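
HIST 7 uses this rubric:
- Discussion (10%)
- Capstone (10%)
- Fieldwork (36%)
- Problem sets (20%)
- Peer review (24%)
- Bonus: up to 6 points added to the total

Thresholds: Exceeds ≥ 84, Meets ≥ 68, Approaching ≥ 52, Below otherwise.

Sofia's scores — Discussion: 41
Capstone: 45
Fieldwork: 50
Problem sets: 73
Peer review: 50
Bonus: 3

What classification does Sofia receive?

Approaching

Weighted total:
  Discussion 41 × 0.1 = 4.1
  Capstone 45 × 0.1 = 4.5
  Fieldwork 50 × 0.36 = 18
  Problem sets 73 × 0.2 = 14.6
  Peer review 50 × 0.24 = 12
Sum = 53.2
Bonus: 53.2 + 3 = 56.2
56.2 is ≥ 52 and < 68 → Approaching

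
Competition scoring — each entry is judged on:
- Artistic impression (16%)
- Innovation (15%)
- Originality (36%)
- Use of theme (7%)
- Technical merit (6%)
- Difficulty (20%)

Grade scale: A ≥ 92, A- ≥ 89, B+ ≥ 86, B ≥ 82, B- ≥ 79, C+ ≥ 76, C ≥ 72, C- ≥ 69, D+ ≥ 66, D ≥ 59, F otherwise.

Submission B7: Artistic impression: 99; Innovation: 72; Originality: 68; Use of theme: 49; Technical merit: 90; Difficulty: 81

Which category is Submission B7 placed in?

C+

Weighted total:
  Artistic impression 99 × 0.16 = 15.84
  Innovation 72 × 0.15 = 10.8
  Originality 68 × 0.36 = 24.48
  Use of theme 49 × 0.07 = 3.43
  Technical merit 90 × 0.06 = 5.4
  Difficulty 81 × 0.2 = 16.2
Sum = 76.15
76.15 is ≥ 76 and < 79 → C+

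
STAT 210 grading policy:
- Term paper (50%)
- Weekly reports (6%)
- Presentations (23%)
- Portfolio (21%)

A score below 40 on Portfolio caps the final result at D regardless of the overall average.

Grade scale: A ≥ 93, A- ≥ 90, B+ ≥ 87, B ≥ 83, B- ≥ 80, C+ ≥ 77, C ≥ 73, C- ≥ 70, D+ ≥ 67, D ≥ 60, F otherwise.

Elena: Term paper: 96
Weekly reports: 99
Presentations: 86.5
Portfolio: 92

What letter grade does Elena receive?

A

Portfolio score 92 ≥ 40: minimum met.
Weighted total:
  Term paper 96 × 0.5 = 48
  Weekly reports 99 × 0.06 = 5.94
  Presentations 86.5 × 0.23 = 19.895
  Portfolio 92 × 0.21 = 19.32
Sum = 93.155
93.155 ≥ 93 → A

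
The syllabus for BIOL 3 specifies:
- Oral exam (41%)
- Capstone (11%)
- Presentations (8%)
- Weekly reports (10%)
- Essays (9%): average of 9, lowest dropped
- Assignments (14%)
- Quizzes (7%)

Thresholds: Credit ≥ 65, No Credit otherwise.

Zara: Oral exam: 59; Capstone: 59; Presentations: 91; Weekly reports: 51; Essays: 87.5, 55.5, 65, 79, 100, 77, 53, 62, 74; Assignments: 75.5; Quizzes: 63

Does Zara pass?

No Credit

Essays: drop 53 → average of remaining 8 = 600/8 = 75
Weighted total:
  Oral exam 59 × 0.41 = 24.19
  Capstone 59 × 0.11 = 6.49
  Presentations 91 × 0.08 = 7.28
  Weekly reports 51 × 0.1 = 5.1
  Essays 75 × 0.09 = 6.75
  Assignments 75.5 × 0.14 = 10.57
  Quizzes 63 × 0.07 = 4.41
Sum = 64.79
64.79 < 65 → No Credit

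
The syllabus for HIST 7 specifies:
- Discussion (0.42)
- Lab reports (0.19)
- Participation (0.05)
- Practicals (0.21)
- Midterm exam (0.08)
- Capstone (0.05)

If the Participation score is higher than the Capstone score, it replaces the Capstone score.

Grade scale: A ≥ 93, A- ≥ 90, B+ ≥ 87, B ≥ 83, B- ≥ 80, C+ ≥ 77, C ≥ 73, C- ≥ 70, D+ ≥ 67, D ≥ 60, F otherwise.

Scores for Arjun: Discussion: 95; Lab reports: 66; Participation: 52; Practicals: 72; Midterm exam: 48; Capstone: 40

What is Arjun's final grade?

Participation (52) > Capstone (40), so Capstone counts as 52.
Weighted total:
  Discussion 95 × 0.42 = 39.9
  Lab reports 66 × 0.19 = 12.54
  Participation 52 × 0.05 = 2.6
  Practicals 72 × 0.21 = 15.12
  Midterm exam 48 × 0.08 = 3.84
  Capstone 52 × 0.05 = 2.6
Sum = 76.6
76.6 is ≥ 73 and < 77 → C

C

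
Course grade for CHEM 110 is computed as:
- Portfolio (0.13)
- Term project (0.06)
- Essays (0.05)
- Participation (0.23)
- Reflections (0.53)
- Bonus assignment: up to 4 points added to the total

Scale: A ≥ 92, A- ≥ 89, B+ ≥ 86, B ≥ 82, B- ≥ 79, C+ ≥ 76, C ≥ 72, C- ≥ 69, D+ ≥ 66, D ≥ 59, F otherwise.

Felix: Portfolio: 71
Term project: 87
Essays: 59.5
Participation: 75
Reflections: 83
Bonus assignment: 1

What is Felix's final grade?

B-

Weighted total:
  Portfolio 71 × 0.13 = 9.23
  Term project 87 × 0.06 = 5.22
  Essays 59.5 × 0.05 = 2.975
  Participation 75 × 0.23 = 17.25
  Reflections 83 × 0.53 = 43.99
Sum = 78.665
Bonus assignment: 78.665 + 1 = 79.665
79.665 is ≥ 79 and < 82 → B-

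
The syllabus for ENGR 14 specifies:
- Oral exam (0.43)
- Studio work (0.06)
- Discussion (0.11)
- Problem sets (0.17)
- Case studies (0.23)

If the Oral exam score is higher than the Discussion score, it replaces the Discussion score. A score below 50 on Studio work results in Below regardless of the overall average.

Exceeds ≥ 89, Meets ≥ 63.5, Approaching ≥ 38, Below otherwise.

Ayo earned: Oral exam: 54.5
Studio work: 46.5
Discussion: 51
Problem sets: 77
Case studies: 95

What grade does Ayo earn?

Oral exam (54.5) > Discussion (51), so Discussion counts as 54.5.
Studio work score 46.5 < 50: minimum not met.
Weighted total:
  Oral exam 54.5 × 0.43 = 23.435
  Studio work 46.5 × 0.06 = 2.79
  Discussion 54.5 × 0.11 = 5.995
  Problem sets 77 × 0.17 = 13.09
  Case studies 95 × 0.23 = 21.85
Sum = 67.16
Because the Studio work minimum was not met, the result is Below.

Below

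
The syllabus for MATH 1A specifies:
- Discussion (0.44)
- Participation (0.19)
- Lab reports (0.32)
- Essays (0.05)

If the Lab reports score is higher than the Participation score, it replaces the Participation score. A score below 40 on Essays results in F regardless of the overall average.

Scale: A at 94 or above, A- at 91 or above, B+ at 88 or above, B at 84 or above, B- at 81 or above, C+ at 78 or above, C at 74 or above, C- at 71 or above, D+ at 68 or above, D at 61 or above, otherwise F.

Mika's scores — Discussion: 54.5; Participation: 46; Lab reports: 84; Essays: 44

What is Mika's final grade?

Lab reports (84) > Participation (46), so Participation counts as 84.
Essays score 44 ≥ 40: minimum met.
Weighted total:
  Discussion 54.5 × 0.44 = 23.98
  Participation 84 × 0.19 = 15.96
  Lab reports 84 × 0.32 = 26.88
  Essays 44 × 0.05 = 2.2
Sum = 69.02
69.02 is ≥ 68 and < 71 → D+

D+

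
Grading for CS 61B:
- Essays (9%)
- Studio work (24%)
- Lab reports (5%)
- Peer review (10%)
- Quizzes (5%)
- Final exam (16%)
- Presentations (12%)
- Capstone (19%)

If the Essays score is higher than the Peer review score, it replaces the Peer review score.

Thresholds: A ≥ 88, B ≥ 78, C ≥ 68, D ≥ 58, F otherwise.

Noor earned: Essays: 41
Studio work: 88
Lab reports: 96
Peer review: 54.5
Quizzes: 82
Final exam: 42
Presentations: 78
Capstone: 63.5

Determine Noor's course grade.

D

Essays (41) ≤ Peer review (54.5), so Peer review stays at 54.5.
Weighted total:
  Essays 41 × 0.09 = 3.69
  Studio work 88 × 0.24 = 21.12
  Lab reports 96 × 0.05 = 4.8
  Peer review 54.5 × 0.1 = 5.45
  Quizzes 82 × 0.05 = 4.1
  Final exam 42 × 0.16 = 6.72
  Presentations 78 × 0.12 = 9.36
  Capstone 63.5 × 0.19 = 12.065
Sum = 67.305
67.305 is ≥ 58 and < 68 → D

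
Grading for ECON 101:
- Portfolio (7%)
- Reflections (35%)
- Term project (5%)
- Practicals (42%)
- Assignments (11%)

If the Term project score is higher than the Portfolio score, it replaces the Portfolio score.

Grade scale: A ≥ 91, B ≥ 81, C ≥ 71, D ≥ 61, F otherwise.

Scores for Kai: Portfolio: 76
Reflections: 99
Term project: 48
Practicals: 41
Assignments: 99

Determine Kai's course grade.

D

Term project (48) ≤ Portfolio (76), so Portfolio stays at 76.
Weighted total:
  Portfolio 76 × 0.07 = 5.32
  Reflections 99 × 0.35 = 34.65
  Term project 48 × 0.05 = 2.4
  Practicals 41 × 0.42 = 17.22
  Assignments 99 × 0.11 = 10.89
Sum = 70.48
70.48 is ≥ 61 and < 71 → D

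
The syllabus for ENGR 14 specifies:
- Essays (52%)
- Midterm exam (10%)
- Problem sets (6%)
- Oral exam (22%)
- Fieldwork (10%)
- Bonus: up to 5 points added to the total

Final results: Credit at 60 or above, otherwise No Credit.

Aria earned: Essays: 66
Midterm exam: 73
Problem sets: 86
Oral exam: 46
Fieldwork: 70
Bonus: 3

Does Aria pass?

Weighted total:
  Essays 66 × 0.52 = 34.32
  Midterm exam 73 × 0.1 = 7.3
  Problem sets 86 × 0.06 = 5.16
  Oral exam 46 × 0.22 = 10.12
  Fieldwork 70 × 0.1 = 7
Sum = 63.9
Bonus: 63.9 + 3 = 66.9
66.9 ≥ 60 → Credit

Credit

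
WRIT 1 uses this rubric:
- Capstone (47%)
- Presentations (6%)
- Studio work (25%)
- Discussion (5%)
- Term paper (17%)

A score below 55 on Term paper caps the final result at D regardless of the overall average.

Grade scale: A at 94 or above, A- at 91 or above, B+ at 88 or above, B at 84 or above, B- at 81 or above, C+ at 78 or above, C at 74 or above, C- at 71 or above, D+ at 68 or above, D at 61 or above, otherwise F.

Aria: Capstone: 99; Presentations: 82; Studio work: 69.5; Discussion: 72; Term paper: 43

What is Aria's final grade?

D

Term paper score 43 < 55: minimum not met.
Weighted total:
  Capstone 99 × 0.47 = 46.53
  Presentations 82 × 0.06 = 4.92
  Studio work 69.5 × 0.25 = 17.375
  Discussion 72 × 0.05 = 3.6
  Term paper 43 × 0.17 = 7.31
Sum = 79.735
79.735 would be C+; cap at D applies → D.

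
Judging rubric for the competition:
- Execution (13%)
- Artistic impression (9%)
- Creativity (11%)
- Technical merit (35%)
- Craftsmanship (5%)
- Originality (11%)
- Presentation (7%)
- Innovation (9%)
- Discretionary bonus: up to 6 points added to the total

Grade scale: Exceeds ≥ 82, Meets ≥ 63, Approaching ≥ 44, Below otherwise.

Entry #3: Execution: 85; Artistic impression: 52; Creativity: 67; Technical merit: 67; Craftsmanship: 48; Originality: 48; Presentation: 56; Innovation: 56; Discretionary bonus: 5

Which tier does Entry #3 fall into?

Weighted total:
  Execution 85 × 0.13 = 11.05
  Artistic impression 52 × 0.09 = 4.68
  Creativity 67 × 0.11 = 7.37
  Technical merit 67 × 0.35 = 23.45
  Craftsmanship 48 × 0.05 = 2.4
  Originality 48 × 0.11 = 5.28
  Presentation 56 × 0.07 = 3.92
  Innovation 56 × 0.09 = 5.04
Sum = 63.19
Discretionary bonus: 63.19 + 5 = 68.19
68.19 is ≥ 63 and < 82 → Meets

Meets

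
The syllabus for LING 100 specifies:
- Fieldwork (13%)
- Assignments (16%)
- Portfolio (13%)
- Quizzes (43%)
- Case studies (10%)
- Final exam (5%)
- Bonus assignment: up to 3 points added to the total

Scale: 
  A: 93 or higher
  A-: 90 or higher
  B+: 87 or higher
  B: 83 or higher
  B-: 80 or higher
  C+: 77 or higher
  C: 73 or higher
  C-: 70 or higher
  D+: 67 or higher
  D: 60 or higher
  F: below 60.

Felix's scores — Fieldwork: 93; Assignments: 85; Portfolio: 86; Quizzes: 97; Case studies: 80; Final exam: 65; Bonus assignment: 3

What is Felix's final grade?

A-

Weighted total:
  Fieldwork 93 × 0.13 = 12.09
  Assignments 85 × 0.16 = 13.6
  Portfolio 86 × 0.13 = 11.18
  Quizzes 97 × 0.43 = 41.71
  Case studies 80 × 0.1 = 8
  Final exam 65 × 0.05 = 3.25
Sum = 89.83
Bonus assignment: 89.83 + 3 = 92.83
92.83 is ≥ 90 and < 93 → A-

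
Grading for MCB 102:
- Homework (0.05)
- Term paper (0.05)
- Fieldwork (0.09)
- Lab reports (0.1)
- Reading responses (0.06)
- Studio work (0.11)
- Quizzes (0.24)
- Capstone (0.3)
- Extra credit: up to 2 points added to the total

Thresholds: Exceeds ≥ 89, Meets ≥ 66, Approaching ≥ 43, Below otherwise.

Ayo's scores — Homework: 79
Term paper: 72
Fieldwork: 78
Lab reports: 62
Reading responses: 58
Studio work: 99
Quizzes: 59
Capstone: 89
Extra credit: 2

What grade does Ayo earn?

Meets

Weighted total:
  Homework 79 × 0.05 = 3.95
  Term paper 72 × 0.05 = 3.6
  Fieldwork 78 × 0.09 = 7.02
  Lab reports 62 × 0.1 = 6.2
  Reading responses 58 × 0.06 = 3.48
  Studio work 99 × 0.11 = 10.89
  Quizzes 59 × 0.24 = 14.16
  Capstone 89 × 0.3 = 26.7
Sum = 76
Extra credit: 76 + 2 = 78
78 is ≥ 66 and < 89 → Meets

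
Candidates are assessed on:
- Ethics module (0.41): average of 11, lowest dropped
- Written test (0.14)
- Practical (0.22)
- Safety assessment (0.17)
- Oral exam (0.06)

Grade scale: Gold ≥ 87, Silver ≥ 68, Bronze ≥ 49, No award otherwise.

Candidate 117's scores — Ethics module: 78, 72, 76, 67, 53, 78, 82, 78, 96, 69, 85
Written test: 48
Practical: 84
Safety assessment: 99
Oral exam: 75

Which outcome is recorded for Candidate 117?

Silver

Ethics module: drop 53 → average of remaining 10 = 781/10 = 78.1
Weighted total:
  Ethics module 78.1 × 0.41 = 32.021
  Written test 48 × 0.14 = 6.72
  Practical 84 × 0.22 = 18.48
  Safety assessment 99 × 0.17 = 16.83
  Oral exam 75 × 0.06 = 4.5
Sum = 78.551
78.551 is ≥ 68 and < 87 → Silver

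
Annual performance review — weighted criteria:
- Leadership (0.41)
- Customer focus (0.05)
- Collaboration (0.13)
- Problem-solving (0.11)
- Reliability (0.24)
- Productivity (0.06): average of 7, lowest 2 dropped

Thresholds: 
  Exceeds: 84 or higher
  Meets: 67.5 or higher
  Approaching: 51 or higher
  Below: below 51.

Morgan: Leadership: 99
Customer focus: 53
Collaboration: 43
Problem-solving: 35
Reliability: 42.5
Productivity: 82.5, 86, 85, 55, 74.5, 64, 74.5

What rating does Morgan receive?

Productivity: drop 55, 64 → average of remaining 5 = 402.5/5 = 80.5
Weighted total:
  Leadership 99 × 0.41 = 40.59
  Customer focus 53 × 0.05 = 2.65
  Collaboration 43 × 0.13 = 5.59
  Problem-solving 35 × 0.11 = 3.85
  Reliability 42.5 × 0.24 = 10.2
  Productivity 80.5 × 0.06 = 4.83
Sum = 67.71
67.71 is ≥ 67.5 and < 84 → Meets

Meets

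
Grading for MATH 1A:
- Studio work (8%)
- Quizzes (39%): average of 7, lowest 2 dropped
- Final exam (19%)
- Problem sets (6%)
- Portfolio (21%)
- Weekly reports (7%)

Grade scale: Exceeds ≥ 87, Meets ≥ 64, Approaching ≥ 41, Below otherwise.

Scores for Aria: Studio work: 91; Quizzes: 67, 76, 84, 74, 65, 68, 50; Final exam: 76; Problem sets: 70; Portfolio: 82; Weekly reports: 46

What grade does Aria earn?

Meets

Quizzes: drop 50, 65 → average of remaining 5 = 369/5 = 73.8
Weighted total:
  Studio work 91 × 0.08 = 7.28
  Quizzes 73.8 × 0.39 = 28.782
  Final exam 76 × 0.19 = 14.44
  Problem sets 70 × 0.06 = 4.2
  Portfolio 82 × 0.21 = 17.22
  Weekly reports 46 × 0.07 = 3.22
Sum = 75.142
75.142 is ≥ 64 and < 87 → Meets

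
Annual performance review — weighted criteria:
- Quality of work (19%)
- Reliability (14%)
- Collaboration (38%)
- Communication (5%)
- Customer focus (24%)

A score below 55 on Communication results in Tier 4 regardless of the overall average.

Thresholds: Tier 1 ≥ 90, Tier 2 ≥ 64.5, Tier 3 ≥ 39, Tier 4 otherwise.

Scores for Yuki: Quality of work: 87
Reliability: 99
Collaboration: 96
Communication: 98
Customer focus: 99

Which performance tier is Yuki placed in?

Communication score 98 ≥ 55: minimum met.
Weighted total:
  Quality of work 87 × 0.19 = 16.53
  Reliability 99 × 0.14 = 13.86
  Collaboration 96 × 0.38 = 36.48
  Communication 98 × 0.05 = 4.9
  Customer focus 99 × 0.24 = 23.76
Sum = 95.53
95.53 ≥ 90 → Tier 1

Tier 1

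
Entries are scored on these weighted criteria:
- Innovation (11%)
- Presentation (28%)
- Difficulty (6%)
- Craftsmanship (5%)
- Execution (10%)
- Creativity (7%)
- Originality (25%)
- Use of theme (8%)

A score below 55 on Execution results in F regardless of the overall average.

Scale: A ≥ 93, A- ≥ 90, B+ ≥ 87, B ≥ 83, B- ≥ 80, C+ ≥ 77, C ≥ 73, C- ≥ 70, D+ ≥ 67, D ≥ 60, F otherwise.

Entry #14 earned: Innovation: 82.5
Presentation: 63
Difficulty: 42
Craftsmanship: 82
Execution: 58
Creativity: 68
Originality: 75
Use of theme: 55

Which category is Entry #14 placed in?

Execution score 58 ≥ 55: minimum met.
Weighted total:
  Innovation 82.5 × 0.11 = 9.075
  Presentation 63 × 0.28 = 17.64
  Difficulty 42 × 0.06 = 2.52
  Craftsmanship 82 × 0.05 = 4.1
  Execution 58 × 0.1 = 5.8
  Creativity 68 × 0.07 = 4.76
  Originality 75 × 0.25 = 18.75
  Use of theme 55 × 0.08 = 4.4
Sum = 67.045
67.045 is ≥ 67 and < 70 → D+

D+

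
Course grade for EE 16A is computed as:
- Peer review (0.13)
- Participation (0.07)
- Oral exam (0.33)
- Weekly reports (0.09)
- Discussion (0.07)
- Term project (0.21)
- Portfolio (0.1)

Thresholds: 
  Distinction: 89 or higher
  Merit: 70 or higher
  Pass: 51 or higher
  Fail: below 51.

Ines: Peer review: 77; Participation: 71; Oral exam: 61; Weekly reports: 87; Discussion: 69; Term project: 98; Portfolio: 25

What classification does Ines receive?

Merit

Weighted total:
  Peer review 77 × 0.13 = 10.01
  Participation 71 × 0.07 = 4.97
  Oral exam 61 × 0.33 = 20.13
  Weekly reports 87 × 0.09 = 7.83
  Discussion 69 × 0.07 = 4.83
  Term project 98 × 0.21 = 20.58
  Portfolio 25 × 0.1 = 2.5
Sum = 70.85
70.85 is ≥ 70 and < 89 → Merit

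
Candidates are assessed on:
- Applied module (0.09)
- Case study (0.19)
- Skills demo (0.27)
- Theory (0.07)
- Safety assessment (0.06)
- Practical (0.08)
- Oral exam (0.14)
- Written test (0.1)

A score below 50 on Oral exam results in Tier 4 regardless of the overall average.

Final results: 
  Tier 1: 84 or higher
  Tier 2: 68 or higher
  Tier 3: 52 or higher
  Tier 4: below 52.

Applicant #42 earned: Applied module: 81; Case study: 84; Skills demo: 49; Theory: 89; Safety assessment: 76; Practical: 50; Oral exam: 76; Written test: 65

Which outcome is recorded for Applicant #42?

Oral exam score 76 ≥ 50: minimum met.
Weighted total:
  Applied module 81 × 0.09 = 7.29
  Case study 84 × 0.19 = 15.96
  Skills demo 49 × 0.27 = 13.23
  Theory 89 × 0.07 = 6.23
  Safety assessment 76 × 0.06 = 4.56
  Practical 50 × 0.08 = 4
  Oral exam 76 × 0.14 = 10.64
  Written test 65 × 0.1 = 6.5
Sum = 68.41
68.41 is ≥ 68 and < 84 → Tier 2

Tier 2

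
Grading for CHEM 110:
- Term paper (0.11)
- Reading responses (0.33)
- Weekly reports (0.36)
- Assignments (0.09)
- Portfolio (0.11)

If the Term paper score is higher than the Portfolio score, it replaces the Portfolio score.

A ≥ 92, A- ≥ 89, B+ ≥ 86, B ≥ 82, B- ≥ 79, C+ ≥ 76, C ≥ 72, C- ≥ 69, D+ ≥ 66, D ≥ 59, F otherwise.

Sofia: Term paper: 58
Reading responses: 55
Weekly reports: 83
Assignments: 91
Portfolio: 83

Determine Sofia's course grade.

C-

Term paper (58) ≤ Portfolio (83), so Portfolio stays at 83.
Weighted total:
  Term paper 58 × 0.11 = 6.38
  Reading responses 55 × 0.33 = 18.15
  Weekly reports 83 × 0.36 = 29.88
  Assignments 91 × 0.09 = 8.19
  Portfolio 83 × 0.11 = 9.13
Sum = 71.73
71.73 is ≥ 69 and < 72 → C-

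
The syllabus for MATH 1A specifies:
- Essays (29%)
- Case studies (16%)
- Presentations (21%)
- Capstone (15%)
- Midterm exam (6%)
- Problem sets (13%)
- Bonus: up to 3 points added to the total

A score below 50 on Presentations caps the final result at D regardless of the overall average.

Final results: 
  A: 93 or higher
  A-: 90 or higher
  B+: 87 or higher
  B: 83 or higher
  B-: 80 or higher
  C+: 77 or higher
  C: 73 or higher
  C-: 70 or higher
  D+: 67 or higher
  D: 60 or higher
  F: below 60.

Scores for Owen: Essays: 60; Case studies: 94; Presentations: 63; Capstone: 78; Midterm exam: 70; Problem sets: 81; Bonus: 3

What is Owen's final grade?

C

Presentations score 63 ≥ 50: minimum met.
Weighted total:
  Essays 60 × 0.29 = 17.4
  Case studies 94 × 0.16 = 15.04
  Presentations 63 × 0.21 = 13.23
  Capstone 78 × 0.15 = 11.7
  Midterm exam 70 × 0.06 = 4.2
  Problem sets 81 × 0.13 = 10.53
Sum = 72.1
Bonus: 72.1 + 3 = 75.1
75.1 is ≥ 73 and < 77 → C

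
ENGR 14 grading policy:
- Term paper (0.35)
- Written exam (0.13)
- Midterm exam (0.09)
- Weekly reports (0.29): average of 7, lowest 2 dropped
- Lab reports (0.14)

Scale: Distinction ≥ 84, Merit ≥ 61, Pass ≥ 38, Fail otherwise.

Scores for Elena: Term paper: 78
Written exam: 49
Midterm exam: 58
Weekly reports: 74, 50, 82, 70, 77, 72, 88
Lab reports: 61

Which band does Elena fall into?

Merit

Weekly reports: drop 50, 70 → average of remaining 5 = 393/5 = 78.6
Weighted total:
  Term paper 78 × 0.35 = 27.3
  Written exam 49 × 0.13 = 6.37
  Midterm exam 58 × 0.09 = 5.22
  Weekly reports 78.6 × 0.29 = 22.794
  Lab reports 61 × 0.14 = 8.54
Sum = 70.224
70.224 is ≥ 61 and < 84 → Merit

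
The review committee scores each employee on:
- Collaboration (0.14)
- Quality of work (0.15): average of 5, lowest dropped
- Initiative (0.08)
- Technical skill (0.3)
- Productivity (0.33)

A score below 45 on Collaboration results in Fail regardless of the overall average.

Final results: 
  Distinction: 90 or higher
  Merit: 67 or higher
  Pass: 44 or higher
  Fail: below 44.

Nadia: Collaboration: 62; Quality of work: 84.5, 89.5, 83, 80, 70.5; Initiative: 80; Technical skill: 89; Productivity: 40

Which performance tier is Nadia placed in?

Merit

Quality of work: drop 70.5 → average of remaining 4 = 337/4 = 84.25
Collaboration score 62 ≥ 45: minimum met.
Weighted total:
  Collaboration 62 × 0.14 = 8.68
  Quality of work 84.25 × 0.15 = 12.6375
  Initiative 80 × 0.08 = 6.4
  Technical skill 89 × 0.3 = 26.7
  Productivity 40 × 0.33 = 13.2
Sum = 67.6175
67.6175 is ≥ 67 and < 90 → Merit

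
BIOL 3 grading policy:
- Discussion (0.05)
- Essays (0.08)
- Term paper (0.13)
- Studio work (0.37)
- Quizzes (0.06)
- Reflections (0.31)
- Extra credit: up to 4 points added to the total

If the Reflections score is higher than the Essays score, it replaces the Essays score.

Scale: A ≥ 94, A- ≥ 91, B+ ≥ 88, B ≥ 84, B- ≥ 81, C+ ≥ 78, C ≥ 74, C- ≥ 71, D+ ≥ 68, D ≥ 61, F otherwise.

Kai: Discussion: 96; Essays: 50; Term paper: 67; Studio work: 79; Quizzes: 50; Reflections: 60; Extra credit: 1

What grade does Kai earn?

D+

Reflections (60) > Essays (50), so Essays counts as 60.
Weighted total:
  Discussion 96 × 0.05 = 4.8
  Essays 60 × 0.08 = 4.8
  Term paper 67 × 0.13 = 8.71
  Studio work 79 × 0.37 = 29.23
  Quizzes 50 × 0.06 = 3
  Reflections 60 × 0.31 = 18.6
Sum = 69.14
Extra credit: 69.14 + 1 = 70.14
70.14 is ≥ 68 and < 71 → D+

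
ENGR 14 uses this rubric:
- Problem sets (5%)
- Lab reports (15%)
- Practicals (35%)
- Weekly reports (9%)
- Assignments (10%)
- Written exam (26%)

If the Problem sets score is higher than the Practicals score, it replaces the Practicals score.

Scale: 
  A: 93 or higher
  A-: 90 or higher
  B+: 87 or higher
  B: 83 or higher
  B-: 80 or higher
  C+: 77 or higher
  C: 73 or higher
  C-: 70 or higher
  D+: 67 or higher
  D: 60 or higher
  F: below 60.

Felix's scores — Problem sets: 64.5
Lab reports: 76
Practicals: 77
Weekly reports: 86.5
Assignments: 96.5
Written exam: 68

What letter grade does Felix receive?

Problem sets (64.5) ≤ Practicals (77), so Practicals stays at 77.
Weighted total:
  Problem sets 64.5 × 0.05 = 3.225
  Lab reports 76 × 0.15 = 11.4
  Practicals 77 × 0.35 = 26.95
  Weekly reports 86.5 × 0.09 = 7.785
  Assignments 96.5 × 0.1 = 9.65
  Written exam 68 × 0.26 = 17.68
Sum = 76.69
76.69 is ≥ 73 and < 77 → C

C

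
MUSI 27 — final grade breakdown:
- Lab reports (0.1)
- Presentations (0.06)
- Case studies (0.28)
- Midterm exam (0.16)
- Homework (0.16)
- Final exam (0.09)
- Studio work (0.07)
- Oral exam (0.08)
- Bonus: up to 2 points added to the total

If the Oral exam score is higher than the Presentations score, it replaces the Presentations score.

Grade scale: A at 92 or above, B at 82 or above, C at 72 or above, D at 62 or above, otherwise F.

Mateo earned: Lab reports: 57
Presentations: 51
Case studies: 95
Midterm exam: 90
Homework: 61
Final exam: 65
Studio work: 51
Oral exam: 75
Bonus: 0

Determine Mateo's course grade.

Oral exam (75) > Presentations (51), so Presentations counts as 75.
Weighted total:
  Lab reports 57 × 0.1 = 5.7
  Presentations 75 × 0.06 = 4.5
  Case studies 95 × 0.28 = 26.6
  Midterm exam 90 × 0.16 = 14.4
  Homework 61 × 0.16 = 9.76
  Final exam 65 × 0.09 = 5.85
  Studio work 51 × 0.07 = 3.57
  Oral exam 75 × 0.08 = 6
Sum = 76.38
Bonus: 76.38 + 0 = 76.38
76.38 is ≥ 72 and < 82 → C

C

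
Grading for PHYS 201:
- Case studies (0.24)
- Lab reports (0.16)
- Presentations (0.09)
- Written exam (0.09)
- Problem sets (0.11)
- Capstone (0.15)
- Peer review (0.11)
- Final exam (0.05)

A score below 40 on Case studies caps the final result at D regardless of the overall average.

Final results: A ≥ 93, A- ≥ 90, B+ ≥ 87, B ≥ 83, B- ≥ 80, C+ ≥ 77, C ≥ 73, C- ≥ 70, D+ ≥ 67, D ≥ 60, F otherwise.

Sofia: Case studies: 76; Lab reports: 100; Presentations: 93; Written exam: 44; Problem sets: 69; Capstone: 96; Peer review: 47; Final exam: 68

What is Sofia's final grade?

C+

Case studies score 76 ≥ 40: minimum met.
Weighted total:
  Case studies 76 × 0.24 = 18.24
  Lab reports 100 × 0.16 = 16
  Presentations 93 × 0.09 = 8.37
  Written exam 44 × 0.09 = 3.96
  Problem sets 69 × 0.11 = 7.59
  Capstone 96 × 0.15 = 14.4
  Peer review 47 × 0.11 = 5.17
  Final exam 68 × 0.05 = 3.4
Sum = 77.13
77.13 is ≥ 77 and < 80 → C+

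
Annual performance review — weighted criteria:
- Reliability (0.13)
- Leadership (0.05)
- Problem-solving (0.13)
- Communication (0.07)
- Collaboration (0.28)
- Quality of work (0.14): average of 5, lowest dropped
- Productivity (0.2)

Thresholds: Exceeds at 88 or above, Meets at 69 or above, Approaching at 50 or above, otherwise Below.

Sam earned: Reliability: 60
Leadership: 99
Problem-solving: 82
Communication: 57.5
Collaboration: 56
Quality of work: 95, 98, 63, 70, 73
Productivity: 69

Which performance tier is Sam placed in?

Approaching

Quality of work: drop 63 → average of remaining 4 = 336/4 = 84
Weighted total:
  Reliability 60 × 0.13 = 7.8
  Leadership 99 × 0.05 = 4.95
  Problem-solving 82 × 0.13 = 10.66
  Communication 57.5 × 0.07 = 4.025
  Collaboration 56 × 0.28 = 15.68
  Quality of work 84 × 0.14 = 11.76
  Productivity 69 × 0.2 = 13.8
Sum = 68.675
68.675 is ≥ 50 and < 69 → Approaching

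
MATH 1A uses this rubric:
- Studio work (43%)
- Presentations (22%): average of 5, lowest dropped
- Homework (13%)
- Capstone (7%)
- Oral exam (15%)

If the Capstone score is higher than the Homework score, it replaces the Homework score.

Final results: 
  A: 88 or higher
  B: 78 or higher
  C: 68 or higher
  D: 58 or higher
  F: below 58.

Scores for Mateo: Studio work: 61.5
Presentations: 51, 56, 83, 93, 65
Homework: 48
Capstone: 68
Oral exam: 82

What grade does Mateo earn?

Presentations: drop 51 → average of remaining 4 = 297/4 = 74.25
Capstone (68) > Homework (48), so Homework counts as 68.
Weighted total:
  Studio work 61.5 × 0.43 = 26.445
  Presentations 74.25 × 0.22 = 16.335
  Homework 68 × 0.13 = 8.84
  Capstone 68 × 0.07 = 4.76
  Oral exam 82 × 0.15 = 12.3
Sum = 68.68
68.68 is ≥ 68 and < 78 → C

C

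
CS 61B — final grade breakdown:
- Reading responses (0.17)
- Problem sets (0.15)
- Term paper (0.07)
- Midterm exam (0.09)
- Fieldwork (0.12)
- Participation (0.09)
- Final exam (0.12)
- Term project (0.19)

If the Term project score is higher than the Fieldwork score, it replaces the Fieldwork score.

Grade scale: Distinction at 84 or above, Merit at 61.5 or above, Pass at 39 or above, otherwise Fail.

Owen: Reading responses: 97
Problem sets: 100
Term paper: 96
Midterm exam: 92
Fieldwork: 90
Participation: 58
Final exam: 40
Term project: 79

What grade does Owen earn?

Merit

Term project (79) ≤ Fieldwork (90), so Fieldwork stays at 90.
Weighted total:
  Reading responses 97 × 0.17 = 16.49
  Problem sets 100 × 0.15 = 15
  Term paper 96 × 0.07 = 6.72
  Midterm exam 92 × 0.09 = 8.28
  Fieldwork 90 × 0.12 = 10.8
  Participation 58 × 0.09 = 5.22
  Final exam 40 × 0.12 = 4.8
  Term project 79 × 0.19 = 15.01
Sum = 82.32
82.32 is ≥ 61.5 and < 84 → Merit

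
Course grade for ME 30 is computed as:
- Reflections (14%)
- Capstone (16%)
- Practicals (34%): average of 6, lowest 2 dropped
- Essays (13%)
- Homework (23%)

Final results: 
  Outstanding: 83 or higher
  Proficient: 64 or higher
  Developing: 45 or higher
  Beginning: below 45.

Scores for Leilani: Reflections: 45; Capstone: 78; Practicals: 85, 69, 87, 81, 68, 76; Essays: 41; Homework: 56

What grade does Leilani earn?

Practicals: drop 68, 69 → average of remaining 4 = 329/4 = 82.25
Weighted total:
  Reflections 45 × 0.14 = 6.3
  Capstone 78 × 0.16 = 12.48
  Practicals 82.25 × 0.34 = 27.965
  Essays 41 × 0.13 = 5.33
  Homework 56 × 0.23 = 12.88
Sum = 64.955
64.955 is ≥ 64 and < 83 → Proficient

Proficient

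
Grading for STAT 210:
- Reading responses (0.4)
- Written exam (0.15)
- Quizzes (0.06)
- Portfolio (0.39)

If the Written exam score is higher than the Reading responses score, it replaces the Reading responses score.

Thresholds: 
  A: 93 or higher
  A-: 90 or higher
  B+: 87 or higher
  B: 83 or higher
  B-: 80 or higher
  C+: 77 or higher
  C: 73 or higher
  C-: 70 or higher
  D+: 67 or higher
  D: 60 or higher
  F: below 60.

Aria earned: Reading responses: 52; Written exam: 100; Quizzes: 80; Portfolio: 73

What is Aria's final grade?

Written exam (100) > Reading responses (52), so Reading responses counts as 100.
Weighted total:
  Reading responses 100 × 0.4 = 40
  Written exam 100 × 0.15 = 15
  Quizzes 80 × 0.06 = 4.8
  Portfolio 73 × 0.39 = 28.47
Sum = 88.27
88.27 is ≥ 87 and < 90 → B+

B+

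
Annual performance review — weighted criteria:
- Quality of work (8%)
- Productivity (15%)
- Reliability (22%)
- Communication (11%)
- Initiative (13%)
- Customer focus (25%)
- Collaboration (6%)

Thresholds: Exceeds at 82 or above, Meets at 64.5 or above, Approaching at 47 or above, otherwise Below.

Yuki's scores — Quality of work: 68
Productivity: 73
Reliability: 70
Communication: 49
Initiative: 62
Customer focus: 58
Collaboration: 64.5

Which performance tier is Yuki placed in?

Approaching

Weighted total:
  Quality of work 68 × 0.08 = 5.44
  Productivity 73 × 0.15 = 10.95
  Reliability 70 × 0.22 = 15.4
  Communication 49 × 0.11 = 5.39
  Initiative 62 × 0.13 = 8.06
  Customer focus 58 × 0.25 = 14.5
  Collaboration 64.5 × 0.06 = 3.87
Sum = 63.61
63.61 is ≥ 47 and < 64.5 → Approaching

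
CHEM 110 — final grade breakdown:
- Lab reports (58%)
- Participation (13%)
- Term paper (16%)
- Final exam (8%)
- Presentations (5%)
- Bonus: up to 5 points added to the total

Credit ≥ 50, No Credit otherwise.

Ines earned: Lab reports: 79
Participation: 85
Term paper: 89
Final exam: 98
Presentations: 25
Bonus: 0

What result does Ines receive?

Weighted total:
  Lab reports 79 × 0.58 = 45.82
  Participation 85 × 0.13 = 11.05
  Term paper 89 × 0.16 = 14.24
  Final exam 98 × 0.08 = 7.84
  Presentations 25 × 0.05 = 1.25
Sum = 80.2
Bonus: 80.2 + 0 = 80.2
80.2 ≥ 50 → Credit

Credit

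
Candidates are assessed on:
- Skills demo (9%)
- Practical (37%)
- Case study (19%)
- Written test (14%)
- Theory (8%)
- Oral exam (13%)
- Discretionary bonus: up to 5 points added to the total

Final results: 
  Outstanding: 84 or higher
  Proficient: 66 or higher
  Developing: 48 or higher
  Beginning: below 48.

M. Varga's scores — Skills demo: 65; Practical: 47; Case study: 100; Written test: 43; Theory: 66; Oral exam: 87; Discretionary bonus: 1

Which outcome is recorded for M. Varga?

Developing

Weighted total:
  Skills demo 65 × 0.09 = 5.85
  Practical 47 × 0.37 = 17.39
  Case study 100 × 0.19 = 19
  Written test 43 × 0.14 = 6.02
  Theory 66 × 0.08 = 5.28
  Oral exam 87 × 0.13 = 11.31
Sum = 64.85
Discretionary bonus: 64.85 + 1 = 65.85
65.85 is ≥ 48 and < 66 → Developing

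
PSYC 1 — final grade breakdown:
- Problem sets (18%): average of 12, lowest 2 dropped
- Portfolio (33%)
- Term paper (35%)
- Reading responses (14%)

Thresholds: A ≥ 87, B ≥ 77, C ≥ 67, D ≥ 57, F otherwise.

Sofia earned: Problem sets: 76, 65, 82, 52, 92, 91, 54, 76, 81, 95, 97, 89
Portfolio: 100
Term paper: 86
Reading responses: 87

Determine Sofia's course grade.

A

Problem sets: drop 52, 54 → average of remaining 10 = 844/10 = 84.4
Weighted total:
  Problem sets 84.4 × 0.18 = 15.192
  Portfolio 100 × 0.33 = 33
  Term paper 86 × 0.35 = 30.1
  Reading responses 87 × 0.14 = 12.18
Sum = 90.472
90.472 ≥ 87 → A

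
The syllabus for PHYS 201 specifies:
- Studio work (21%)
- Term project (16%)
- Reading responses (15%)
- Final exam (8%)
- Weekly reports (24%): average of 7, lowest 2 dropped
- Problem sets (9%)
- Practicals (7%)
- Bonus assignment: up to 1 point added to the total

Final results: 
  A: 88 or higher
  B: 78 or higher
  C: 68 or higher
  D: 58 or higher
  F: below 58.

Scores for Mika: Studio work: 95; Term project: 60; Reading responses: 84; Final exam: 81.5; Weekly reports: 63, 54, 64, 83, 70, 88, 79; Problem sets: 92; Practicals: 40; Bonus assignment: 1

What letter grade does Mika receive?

Weekly reports: drop 54, 63 → average of remaining 5 = 384/5 = 76.8
Weighted total:
  Studio work 95 × 0.21 = 19.95
  Term project 60 × 0.16 = 9.6
  Reading responses 84 × 0.15 = 12.6
  Final exam 81.5 × 0.08 = 6.52
  Weekly reports 76.8 × 0.24 = 18.432
  Problem sets 92 × 0.09 = 8.28
  Practicals 40 × 0.07 = 2.8
Sum = 78.182
Bonus assignment: 78.182 + 1 = 79.182
79.182 is ≥ 78 and < 88 → B

B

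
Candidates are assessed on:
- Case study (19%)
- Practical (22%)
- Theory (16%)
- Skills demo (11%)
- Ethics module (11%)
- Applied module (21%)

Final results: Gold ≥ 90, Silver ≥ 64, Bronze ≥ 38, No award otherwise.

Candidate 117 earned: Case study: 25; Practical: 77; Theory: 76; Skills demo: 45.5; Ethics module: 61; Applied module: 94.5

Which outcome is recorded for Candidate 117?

Weighted total:
  Case study 25 × 0.19 = 4.75
  Practical 77 × 0.22 = 16.94
  Theory 76 × 0.16 = 12.16
  Skills demo 45.5 × 0.11 = 5.005
  Ethics module 61 × 0.11 = 6.71
  Applied module 94.5 × 0.21 = 19.845
Sum = 65.41
65.41 is ≥ 64 and < 90 → Silver

Silver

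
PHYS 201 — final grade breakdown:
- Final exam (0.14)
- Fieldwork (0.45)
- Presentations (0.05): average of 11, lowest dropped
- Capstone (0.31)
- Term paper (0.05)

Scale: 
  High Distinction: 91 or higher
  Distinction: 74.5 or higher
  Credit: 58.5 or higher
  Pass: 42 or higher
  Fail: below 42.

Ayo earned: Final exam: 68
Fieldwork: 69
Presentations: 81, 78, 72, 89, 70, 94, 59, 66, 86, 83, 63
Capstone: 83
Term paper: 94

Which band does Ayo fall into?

Presentations: drop 59 → average of remaining 10 = 782/10 = 78.2
Weighted total:
  Final exam 68 × 0.14 = 9.52
  Fieldwork 69 × 0.45 = 31.05
  Presentations 78.2 × 0.05 = 3.91
  Capstone 83 × 0.31 = 25.73
  Term paper 94 × 0.05 = 4.7
Sum = 74.91
74.91 is ≥ 74.5 and < 91 → Distinction

Distinction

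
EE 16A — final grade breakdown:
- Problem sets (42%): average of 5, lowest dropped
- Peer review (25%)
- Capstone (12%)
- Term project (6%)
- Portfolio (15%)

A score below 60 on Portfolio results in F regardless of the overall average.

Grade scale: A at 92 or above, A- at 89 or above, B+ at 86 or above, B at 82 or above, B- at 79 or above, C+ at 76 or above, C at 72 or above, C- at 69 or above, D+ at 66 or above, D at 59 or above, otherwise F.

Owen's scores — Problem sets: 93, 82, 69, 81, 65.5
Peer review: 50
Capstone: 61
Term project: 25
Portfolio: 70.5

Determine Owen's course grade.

D+

Problem sets: drop 65.5 → average of remaining 4 = 325/4 = 81.25
Portfolio score 70.5 ≥ 60: minimum met.
Weighted total:
  Problem sets 81.25 × 0.42 = 34.125
  Peer review 50 × 0.25 = 12.5
  Capstone 61 × 0.12 = 7.32
  Term project 25 × 0.06 = 1.5
  Portfolio 70.5 × 0.15 = 10.575
Sum = 66.02
66.02 is ≥ 66 and < 69 → D+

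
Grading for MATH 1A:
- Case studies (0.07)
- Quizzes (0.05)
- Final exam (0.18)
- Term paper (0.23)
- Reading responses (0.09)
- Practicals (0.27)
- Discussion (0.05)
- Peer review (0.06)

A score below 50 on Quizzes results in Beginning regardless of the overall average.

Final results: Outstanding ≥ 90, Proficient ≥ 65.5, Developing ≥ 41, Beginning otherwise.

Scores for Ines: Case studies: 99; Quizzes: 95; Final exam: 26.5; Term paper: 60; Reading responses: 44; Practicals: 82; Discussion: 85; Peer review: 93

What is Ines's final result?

Proficient

Quizzes score 95 ≥ 50: minimum met.
Weighted total:
  Case studies 99 × 0.07 = 6.93
  Quizzes 95 × 0.05 = 4.75
  Final exam 26.5 × 0.18 = 4.77
  Term paper 60 × 0.23 = 13.8
  Reading responses 44 × 0.09 = 3.96
  Practicals 82 × 0.27 = 22.14
  Discussion 85 × 0.05 = 4.25
  Peer review 93 × 0.06 = 5.58
Sum = 66.18
66.18 is ≥ 65.5 and < 90 → Proficient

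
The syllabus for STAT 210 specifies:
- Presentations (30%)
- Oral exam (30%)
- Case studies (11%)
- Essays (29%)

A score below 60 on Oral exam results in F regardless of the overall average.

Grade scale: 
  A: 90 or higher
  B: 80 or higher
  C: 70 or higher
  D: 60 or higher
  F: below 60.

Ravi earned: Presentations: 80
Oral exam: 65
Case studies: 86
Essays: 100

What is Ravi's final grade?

Oral exam score 65 ≥ 60: minimum met.
Weighted total:
  Presentations 80 × 0.3 = 24
  Oral exam 65 × 0.3 = 19.5
  Case studies 86 × 0.11 = 9.46
  Essays 100 × 0.29 = 29
Sum = 81.96
81.96 is ≥ 80 and < 90 → B

B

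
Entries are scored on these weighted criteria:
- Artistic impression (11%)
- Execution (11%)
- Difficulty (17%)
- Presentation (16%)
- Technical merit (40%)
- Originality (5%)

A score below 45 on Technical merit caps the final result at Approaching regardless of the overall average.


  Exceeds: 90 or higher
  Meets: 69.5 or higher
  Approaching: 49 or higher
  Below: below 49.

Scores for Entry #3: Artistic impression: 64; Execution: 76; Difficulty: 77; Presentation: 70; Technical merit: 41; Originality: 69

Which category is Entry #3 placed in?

Technical merit score 41 < 45: minimum not met.
Weighted total:
  Artistic impression 64 × 0.11 = 7.04
  Execution 76 × 0.11 = 8.36
  Difficulty 77 × 0.17 = 13.09
  Presentation 70 × 0.16 = 11.2
  Technical merit 41 × 0.4 = 16.4
  Originality 69 × 0.05 = 3.45
Sum = 59.54
59.54 would be Approaching; cap at Approaching applies → Approaching.

Approaching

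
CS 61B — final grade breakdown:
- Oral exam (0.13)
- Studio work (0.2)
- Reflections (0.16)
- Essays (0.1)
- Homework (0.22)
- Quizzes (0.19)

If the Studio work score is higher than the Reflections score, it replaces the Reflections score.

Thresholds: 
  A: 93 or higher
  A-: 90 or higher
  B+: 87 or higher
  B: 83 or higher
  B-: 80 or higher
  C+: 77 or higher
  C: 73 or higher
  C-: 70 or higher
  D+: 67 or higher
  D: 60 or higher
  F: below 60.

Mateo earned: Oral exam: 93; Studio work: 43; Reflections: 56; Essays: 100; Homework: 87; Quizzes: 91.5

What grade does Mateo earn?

C

Studio work (43) ≤ Reflections (56), so Reflections stays at 56.
Weighted total:
  Oral exam 93 × 0.13 = 12.09
  Studio work 43 × 0.2 = 8.6
  Reflections 56 × 0.16 = 8.96
  Essays 100 × 0.1 = 10
  Homework 87 × 0.22 = 19.14
  Quizzes 91.5 × 0.19 = 17.385
Sum = 76.175
76.175 is ≥ 73 and < 77 → C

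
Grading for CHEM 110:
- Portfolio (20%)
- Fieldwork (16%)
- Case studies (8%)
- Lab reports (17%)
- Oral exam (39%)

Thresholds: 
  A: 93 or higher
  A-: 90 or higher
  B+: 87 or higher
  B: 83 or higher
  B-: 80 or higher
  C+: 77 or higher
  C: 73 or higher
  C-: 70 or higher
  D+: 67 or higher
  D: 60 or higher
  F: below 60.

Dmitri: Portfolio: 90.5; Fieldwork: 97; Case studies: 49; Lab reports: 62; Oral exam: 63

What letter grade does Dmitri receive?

Weighted total:
  Portfolio 90.5 × 0.2 = 18.1
  Fieldwork 97 × 0.16 = 15.52
  Case studies 49 × 0.08 = 3.92
  Lab reports 62 × 0.17 = 10.54
  Oral exam 63 × 0.39 = 24.57
Sum = 72.65
72.65 is ≥ 70 and < 73 → C-

C-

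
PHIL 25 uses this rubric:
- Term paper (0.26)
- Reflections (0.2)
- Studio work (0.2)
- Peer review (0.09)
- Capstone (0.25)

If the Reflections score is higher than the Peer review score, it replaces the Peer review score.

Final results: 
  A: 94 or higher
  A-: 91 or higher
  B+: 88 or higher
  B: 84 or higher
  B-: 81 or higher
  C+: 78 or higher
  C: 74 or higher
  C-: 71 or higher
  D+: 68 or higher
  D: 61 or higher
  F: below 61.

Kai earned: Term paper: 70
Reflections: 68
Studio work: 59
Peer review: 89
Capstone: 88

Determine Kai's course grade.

Reflections (68) ≤ Peer review (89), so Peer review stays at 89.
Weighted total:
  Term paper 70 × 0.26 = 18.2
  Reflections 68 × 0.2 = 13.6
  Studio work 59 × 0.2 = 11.8
  Peer review 89 × 0.09 = 8.01
  Capstone 88 × 0.25 = 22
Sum = 73.61
73.61 is ≥ 71 and < 74 → C-

C-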